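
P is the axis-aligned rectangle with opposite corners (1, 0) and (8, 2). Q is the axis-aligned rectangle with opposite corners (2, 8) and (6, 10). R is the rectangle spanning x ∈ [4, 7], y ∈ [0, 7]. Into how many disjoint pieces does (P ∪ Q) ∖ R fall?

3

(P ∪ Q) ∖ R splits into 3 disjoint pieces (area 2, area 6, area 8).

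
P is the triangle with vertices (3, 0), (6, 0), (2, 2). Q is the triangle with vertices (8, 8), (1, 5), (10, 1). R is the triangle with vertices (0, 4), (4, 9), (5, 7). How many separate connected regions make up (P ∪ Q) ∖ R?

(P ∪ Q) ∖ R splits into 2 disjoint pieces (area 3, area 27.1099).

2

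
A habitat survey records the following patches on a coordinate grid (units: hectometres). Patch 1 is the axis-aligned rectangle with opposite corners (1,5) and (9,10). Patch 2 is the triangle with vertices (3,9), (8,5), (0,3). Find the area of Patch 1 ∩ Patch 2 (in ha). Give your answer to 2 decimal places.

14.00

The intersection is the polygon with vertices (1,5), (3,9), (8,5).
By the shoelace formula its area is 14.00.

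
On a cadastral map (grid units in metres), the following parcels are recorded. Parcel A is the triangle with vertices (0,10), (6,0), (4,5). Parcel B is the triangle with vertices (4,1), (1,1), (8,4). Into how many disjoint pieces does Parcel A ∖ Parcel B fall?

2

Parcel A ∖ Parcel B splits into 2 disjoint pieces (area 4.3293, area 0.3316).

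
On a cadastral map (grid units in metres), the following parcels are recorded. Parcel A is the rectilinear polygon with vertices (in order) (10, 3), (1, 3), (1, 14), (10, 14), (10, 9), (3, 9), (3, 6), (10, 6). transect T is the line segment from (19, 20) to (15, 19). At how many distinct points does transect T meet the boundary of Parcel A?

0

The segment lies entirely outside Parcel A and never meets its boundary.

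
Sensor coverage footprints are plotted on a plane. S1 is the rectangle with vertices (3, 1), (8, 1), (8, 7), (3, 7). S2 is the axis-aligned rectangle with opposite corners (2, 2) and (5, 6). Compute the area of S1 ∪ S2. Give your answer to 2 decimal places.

34.00

By inclusion–exclusion:
Individual areas: |S1| = 30, |S2| = 12.
|S1∩S2|: x∈[3,5], y∈[2,6] → 2·4 = 8.
|S1 ∪ S2| = 42 − 8 = 34.00.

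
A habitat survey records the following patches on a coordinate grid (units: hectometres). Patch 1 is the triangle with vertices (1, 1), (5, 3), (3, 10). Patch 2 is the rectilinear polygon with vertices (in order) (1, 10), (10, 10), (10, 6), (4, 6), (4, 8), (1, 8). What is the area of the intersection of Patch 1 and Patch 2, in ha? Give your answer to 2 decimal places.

1.05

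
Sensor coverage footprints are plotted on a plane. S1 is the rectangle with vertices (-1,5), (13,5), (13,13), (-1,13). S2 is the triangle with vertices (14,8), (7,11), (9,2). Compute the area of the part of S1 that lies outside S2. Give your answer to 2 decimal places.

|S1| = 112, |S1∩S2| = 22.9357.
|S1 ∖ S2| = |S1| − |S1∩S2| = 112 − 22.9357 = 89.06.

89.06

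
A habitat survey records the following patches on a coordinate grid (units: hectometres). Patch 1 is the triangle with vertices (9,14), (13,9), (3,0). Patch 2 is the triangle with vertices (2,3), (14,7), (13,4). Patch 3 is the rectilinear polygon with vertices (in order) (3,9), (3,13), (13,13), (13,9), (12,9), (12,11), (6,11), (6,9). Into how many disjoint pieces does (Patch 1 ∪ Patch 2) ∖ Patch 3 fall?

2

(Patch 1 ∪ Patch 2) ∖ Patch 3 splits into 2 disjoint pieces (area 49.594, area 0.6143).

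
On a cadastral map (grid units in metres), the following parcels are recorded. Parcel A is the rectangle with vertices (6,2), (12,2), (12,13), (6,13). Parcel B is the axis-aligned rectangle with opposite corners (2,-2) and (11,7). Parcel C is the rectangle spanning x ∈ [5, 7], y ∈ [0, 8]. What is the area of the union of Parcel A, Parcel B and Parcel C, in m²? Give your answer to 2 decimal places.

123.00

By inclusion–exclusion:
Individual areas: |Parcel A| = 66, |Parcel B| = 81, |Parcel C| = 16.
|Parcel A∩Parcel B|: x∈[6,11], y∈[2,7] → 5·5 = 25.
|Parcel A∩Parcel C|: x∈[6,7], y∈[2,8] → 1·6 = 6.
|Parcel B∩Parcel C|: x∈[5,7], y∈[0,7] → 2·7 = 14.
|Parcel A∩Parcel B∩Parcel C| = 5.
|Parcel A ∪ Parcel B ∪ Parcel C| = 163 − 45 + 5 = 123.00.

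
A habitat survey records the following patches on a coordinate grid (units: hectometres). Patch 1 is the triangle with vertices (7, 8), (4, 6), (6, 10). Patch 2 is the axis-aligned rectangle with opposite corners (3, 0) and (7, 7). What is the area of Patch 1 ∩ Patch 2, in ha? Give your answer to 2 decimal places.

The intersection is the polygon with vertices (4,6), (4.5,7), (5.5,7).
By the shoelace formula its area is 0.50.

0.50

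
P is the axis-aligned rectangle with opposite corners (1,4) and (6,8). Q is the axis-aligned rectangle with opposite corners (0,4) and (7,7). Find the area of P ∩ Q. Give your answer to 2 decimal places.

|P∩Q|: x∈[1,6], y∈[4,7] → 5·3 = 15.

15.00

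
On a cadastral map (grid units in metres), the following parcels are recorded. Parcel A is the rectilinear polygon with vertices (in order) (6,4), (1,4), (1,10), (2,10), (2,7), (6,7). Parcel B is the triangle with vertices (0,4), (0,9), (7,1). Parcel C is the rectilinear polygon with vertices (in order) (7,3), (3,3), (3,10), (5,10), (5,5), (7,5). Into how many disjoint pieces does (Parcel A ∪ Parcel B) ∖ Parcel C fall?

2

(Parcel A ∪ Parcel B) ∖ Parcel C splits into 2 disjoint pieces (area 18.1786, area 2).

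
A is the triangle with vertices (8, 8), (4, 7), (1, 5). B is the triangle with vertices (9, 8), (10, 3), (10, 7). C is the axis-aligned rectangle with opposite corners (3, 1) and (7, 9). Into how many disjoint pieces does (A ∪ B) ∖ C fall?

(A ∪ B) ∖ C splits into 3 disjoint pieces (area 0.0893, area 0.4762, area 2).

3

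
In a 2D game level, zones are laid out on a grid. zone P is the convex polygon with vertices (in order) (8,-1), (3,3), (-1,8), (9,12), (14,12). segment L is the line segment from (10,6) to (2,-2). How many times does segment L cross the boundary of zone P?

1

The segment meets the boundary at (5.222,1.222).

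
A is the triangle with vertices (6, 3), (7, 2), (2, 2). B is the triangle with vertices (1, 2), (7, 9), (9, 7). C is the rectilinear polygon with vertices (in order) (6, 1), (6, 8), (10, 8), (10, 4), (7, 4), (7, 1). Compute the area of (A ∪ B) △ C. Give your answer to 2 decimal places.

22.90

|A ∪ B| = 15.5.
|(A ∪ B) ∩ C| = 5.8006.
|(A ∪ B) △ C| = 15.5 + 19 − 11.6012 = 22.90.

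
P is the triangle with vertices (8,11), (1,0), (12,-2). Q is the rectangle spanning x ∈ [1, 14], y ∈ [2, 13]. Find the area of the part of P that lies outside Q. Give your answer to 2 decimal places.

|P| = 67.5, |P∩Q| = 38.2343.
|P ∖ Q| = |P| − |P∩Q| = 67.5 − 38.2343 = 29.27.

29.27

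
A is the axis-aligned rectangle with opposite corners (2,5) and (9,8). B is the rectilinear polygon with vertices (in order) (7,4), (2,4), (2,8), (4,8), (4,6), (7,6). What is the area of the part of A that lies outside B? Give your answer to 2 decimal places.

12.00

|A| = 21, |A∩B| = 9.
|A ∖ B| = |A| − |A∩B| = 21 − 9 = 12.00.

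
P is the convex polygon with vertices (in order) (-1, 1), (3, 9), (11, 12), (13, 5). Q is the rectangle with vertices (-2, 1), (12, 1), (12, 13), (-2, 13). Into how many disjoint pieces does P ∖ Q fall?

1

P ∖ Q is a single connected region.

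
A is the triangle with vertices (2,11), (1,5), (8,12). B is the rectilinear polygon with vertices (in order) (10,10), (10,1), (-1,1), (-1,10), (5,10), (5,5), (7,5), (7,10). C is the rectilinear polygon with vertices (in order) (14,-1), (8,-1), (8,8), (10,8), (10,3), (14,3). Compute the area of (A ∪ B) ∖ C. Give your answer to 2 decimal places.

82.58

|A ∪ B| = 96.5833.
|(A ∪ B) ∩ C| = 14.
|(A ∪ B) ∖ C| = 96.5833 − 14 = 82.58.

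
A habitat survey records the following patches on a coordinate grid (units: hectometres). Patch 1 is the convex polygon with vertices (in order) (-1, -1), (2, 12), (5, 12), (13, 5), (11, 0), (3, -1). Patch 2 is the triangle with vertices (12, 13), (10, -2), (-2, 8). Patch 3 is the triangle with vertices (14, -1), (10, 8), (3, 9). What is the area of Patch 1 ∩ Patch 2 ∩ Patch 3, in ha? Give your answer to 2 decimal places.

The intersection is the polygon with vertices (10.273,7.386), (11.026,5.692), (10.551,2.135), (3,9), (9.488,8.073).
By the shoelace formula its area is 22.48.

22.48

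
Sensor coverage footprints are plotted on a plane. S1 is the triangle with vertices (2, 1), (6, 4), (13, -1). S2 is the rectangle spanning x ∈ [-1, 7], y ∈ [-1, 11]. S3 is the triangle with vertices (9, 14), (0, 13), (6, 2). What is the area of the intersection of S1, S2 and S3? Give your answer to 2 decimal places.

1.20

The intersection is the polygon with vertices (6.424,3.697), (6,2), (5.226,3.419), (6,4).
By the shoelace formula its area is 1.20.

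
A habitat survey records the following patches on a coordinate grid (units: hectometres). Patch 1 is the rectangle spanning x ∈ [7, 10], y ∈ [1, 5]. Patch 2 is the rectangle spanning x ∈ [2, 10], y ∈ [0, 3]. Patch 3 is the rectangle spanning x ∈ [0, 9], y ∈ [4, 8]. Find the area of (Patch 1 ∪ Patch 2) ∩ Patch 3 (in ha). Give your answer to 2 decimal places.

The region (Patch 1 ∪ Patch 2) ∩ Patch 3 is the polygon with vertices (7,5), (9,5), (9,4), (7,4).
By the shoelace formula its area is 2.00.

2.00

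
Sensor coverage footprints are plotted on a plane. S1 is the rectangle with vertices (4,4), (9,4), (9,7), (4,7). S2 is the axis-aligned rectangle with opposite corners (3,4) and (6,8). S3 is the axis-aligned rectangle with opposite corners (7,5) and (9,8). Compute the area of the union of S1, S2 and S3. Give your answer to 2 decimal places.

By inclusion–exclusion:
Individual areas: |S1| = 15, |S2| = 12, |S3| = 6.
|S1∩S2|: x∈[4,6], y∈[4,7] → 2·3 = 6.
|S1∩S3|: x∈[7,9], y∈[5,7] → 2·2 = 4.
|S2∩S3| = 0 (no overlap).
|S1∩S2∩S3| = 0.
|S1 ∪ S2 ∪ S3| = 33 − 10 + 0 = 23.00.

23.00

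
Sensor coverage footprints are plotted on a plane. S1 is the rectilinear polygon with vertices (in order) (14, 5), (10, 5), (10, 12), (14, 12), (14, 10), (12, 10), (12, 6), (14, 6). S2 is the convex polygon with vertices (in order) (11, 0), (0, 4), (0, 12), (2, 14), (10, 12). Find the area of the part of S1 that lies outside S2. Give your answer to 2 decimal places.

17.96

|S1| = 20, |S1∩S2| = 2.0417.
|S1 ∖ S2| = |S1| − |S1∩S2| = 20 − 2.0417 = 17.96.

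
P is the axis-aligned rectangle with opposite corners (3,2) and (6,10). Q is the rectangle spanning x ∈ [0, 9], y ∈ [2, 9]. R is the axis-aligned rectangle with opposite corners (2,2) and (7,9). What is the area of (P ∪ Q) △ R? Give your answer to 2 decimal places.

|P ∪ Q| = 66.
|(P ∪ Q) ∩ R| = 35.
|(P ∪ Q) △ R| = 66 + 35 − 70 = 31.00.

31.00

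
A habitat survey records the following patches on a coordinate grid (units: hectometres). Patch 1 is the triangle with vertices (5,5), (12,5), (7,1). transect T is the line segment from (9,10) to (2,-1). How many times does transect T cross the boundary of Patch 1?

The segment meets the boundary at (5.36,4.28), (5.818,5).

2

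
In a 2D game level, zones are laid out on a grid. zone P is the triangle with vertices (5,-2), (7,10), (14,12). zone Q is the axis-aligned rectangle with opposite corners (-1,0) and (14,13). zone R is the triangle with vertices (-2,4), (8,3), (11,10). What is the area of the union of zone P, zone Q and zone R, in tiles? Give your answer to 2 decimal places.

196.23

By inclusion–exclusion:
Individual areas: |zone P| = 40, |zone Q| = 195, |zone R| = 36.5.
|zone P∩zone Q| = 39.0476.
|zone P∩zone R| = 17.3525.
|zone Q∩zone R| = 36.2192.
|zone P∩zone Q∩zone R| = 17.3525.
|zone P ∪ zone Q ∪ zone R| = 271.5 − 92.6193 + 17.3525 = 196.23.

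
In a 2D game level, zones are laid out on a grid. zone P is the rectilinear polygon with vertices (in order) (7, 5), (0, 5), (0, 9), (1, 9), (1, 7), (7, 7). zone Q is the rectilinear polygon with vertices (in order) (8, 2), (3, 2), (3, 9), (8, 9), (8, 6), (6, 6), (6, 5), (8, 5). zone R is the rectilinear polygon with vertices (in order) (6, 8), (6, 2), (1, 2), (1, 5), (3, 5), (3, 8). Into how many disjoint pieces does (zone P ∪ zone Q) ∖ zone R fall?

2

(zone P ∪ zone Q) ∖ zone R splits into 2 disjoint pieces (area 8, area 16).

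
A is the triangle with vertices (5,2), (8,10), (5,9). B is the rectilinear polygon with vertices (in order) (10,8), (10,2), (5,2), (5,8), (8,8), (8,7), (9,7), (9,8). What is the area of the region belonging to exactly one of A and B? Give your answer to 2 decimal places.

26.00

|A| = 10.5, |B| = 29, |A∩B| = 6.75.
|A △ B| = |A| + |B| − 2·|A∩B| = 10.5 + 29 − 13.5 = 26.00.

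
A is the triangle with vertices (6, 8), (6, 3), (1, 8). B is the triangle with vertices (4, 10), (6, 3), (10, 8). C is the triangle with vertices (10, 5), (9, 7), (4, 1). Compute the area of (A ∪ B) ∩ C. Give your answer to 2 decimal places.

The region (A ∪ B) ∩ C is the polygon with vertices (6,3), (5.818,3.182), (9,7), (9.077,6.846).
By the shoelace formula its area is 1.02.

1.02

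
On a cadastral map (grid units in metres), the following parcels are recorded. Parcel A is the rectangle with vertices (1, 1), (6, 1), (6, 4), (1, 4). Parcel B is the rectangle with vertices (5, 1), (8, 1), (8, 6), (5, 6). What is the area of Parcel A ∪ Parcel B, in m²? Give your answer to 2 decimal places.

By inclusion–exclusion:
Individual areas: |Parcel A| = 15, |Parcel B| = 15.
|Parcel A∩Parcel B|: x∈[5,6], y∈[1,4] → 1·3 = 3.
|Parcel A ∪ Parcel B| = 30 − 3 = 27.00.

27.00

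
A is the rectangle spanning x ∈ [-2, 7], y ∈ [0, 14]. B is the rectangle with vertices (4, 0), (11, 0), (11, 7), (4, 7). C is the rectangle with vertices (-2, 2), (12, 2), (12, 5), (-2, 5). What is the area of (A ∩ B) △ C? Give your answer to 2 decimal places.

|A ∩ B| = 21.
|(A ∩ B) ∩ C| = 9.
|(A ∩ B) △ C| = 21 + 42 − 18 = 45.00.

45.00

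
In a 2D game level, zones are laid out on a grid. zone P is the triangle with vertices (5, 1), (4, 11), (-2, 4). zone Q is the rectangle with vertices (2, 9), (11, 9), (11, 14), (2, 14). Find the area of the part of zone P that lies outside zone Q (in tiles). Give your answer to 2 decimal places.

|zone P| = 33.5, |zone P∩zone Q| = 1.9143.
|zone P ∖ zone Q| = |zone P| − |zone P∩zone Q| = 33.5 − 1.9143 = 31.59.

31.59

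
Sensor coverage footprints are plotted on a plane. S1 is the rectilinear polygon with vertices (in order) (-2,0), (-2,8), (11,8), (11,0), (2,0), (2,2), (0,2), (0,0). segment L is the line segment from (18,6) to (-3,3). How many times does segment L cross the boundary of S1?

The segment meets the boundary at (-2,3.143), (11,5).

2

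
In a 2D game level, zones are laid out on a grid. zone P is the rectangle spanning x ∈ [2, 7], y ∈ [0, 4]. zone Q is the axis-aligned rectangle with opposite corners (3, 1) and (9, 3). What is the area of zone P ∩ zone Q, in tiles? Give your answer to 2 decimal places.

8.00

|zone P∩zone Q|: x∈[3,7], y∈[1,3] → 4·2 = 8.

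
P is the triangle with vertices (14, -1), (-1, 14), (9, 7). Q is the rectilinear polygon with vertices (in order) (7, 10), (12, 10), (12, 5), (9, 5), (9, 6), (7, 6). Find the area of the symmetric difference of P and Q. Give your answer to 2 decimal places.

36.20

|P| = 22.5, |Q| = 23, |P∩Q| = 4.65.
|P △ Q| = |P| + |Q| − 2·|P∩Q| = 22.5 + 23 − 9.3 = 36.20.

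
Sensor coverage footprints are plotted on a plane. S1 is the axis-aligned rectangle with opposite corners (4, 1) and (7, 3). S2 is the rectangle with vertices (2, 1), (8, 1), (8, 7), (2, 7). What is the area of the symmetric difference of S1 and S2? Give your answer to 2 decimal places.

|S1∩S2|: x∈[4,7], y∈[1,3] → 3·2 = 6.
|S1 △ S2| = |S1| + |S2| − 2·|S1∩S2| = 6 + 36 − 12 = 30.00.

30.00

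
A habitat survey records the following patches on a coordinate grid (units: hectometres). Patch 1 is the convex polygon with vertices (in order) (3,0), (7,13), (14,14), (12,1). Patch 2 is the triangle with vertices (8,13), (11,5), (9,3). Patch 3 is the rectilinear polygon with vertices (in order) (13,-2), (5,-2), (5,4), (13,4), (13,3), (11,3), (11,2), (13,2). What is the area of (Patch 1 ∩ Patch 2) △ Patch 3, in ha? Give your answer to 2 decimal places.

|Patch 1 ∩ Patch 2| = 11.
|(Patch 1 ∩ Patch 2) ∩ Patch 3| = 0.55.
|(Patch 1 ∩ Patch 2) △ Patch 3| = 11 + 46 − 1.1 = 55.90.

55.90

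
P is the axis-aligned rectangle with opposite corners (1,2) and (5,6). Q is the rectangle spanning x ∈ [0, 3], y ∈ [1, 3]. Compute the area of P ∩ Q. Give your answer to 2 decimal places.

2.00

|P∩Q|: x∈[1,3], y∈[2,3] → 2·1 = 2.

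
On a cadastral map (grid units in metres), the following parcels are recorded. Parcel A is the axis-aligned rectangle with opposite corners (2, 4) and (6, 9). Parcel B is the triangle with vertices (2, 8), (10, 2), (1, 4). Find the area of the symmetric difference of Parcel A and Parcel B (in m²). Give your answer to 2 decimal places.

19.00

|Parcel A| = 20, |Parcel B| = 19, |Parcel A∩Parcel B| = 10.
|Parcel A △ Parcel B| = |Parcel A| + |Parcel B| − 2·|Parcel A∩Parcel B| = 20 + 19 − 20 = 19.00.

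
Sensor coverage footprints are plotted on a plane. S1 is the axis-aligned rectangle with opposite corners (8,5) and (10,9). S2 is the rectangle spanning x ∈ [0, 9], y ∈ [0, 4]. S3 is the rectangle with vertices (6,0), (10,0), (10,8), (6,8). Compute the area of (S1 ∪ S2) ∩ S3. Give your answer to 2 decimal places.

18.00

|S1 ∪ S2| = 44.
|(S1 ∪ S2) ∩ S3| = 18.00.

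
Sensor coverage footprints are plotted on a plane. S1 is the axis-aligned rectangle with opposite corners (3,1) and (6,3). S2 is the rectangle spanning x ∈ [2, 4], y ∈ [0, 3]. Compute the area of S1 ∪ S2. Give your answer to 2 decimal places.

By inclusion–exclusion:
Individual areas: |S1| = 6, |S2| = 6.
|S1∩S2|: x∈[3,4], y∈[1,3] → 1·2 = 2.
|S1 ∪ S2| = 12 − 2 = 10.00.

10.00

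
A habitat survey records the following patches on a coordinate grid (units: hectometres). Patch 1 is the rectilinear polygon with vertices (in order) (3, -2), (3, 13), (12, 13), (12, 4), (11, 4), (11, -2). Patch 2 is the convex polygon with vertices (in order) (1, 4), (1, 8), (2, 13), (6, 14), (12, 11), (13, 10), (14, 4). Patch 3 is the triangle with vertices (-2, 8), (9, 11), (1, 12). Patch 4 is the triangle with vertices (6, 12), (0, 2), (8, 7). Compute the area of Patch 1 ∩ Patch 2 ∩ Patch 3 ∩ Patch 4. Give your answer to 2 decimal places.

The intersection is the polygon with vertices (6.263,11.342), (6.656,10.361), (4.696,9.826), (5.651,11.419).
By the shoelace formula its area is 1.59.

1.59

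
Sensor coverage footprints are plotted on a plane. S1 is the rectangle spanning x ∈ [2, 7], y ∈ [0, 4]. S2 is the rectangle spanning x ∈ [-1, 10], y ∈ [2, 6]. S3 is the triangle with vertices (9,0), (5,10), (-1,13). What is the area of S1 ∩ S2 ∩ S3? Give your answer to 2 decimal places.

0.75

The intersection is the polygon with vertices (7,4), (7,2.6), (5.923,4).
By the shoelace formula its area is 0.75.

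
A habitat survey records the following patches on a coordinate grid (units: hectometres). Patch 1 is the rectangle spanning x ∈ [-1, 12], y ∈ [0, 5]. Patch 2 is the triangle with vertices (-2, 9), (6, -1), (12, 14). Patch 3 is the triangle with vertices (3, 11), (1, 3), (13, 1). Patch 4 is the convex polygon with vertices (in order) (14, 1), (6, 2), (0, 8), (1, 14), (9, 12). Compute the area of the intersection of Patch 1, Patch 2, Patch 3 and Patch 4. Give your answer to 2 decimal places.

9.80

The intersection is the polygon with vertices (5.8,2.2), (3,5), (8.4,5), (7.188,1.969).
By the shoelace formula its area is 9.80.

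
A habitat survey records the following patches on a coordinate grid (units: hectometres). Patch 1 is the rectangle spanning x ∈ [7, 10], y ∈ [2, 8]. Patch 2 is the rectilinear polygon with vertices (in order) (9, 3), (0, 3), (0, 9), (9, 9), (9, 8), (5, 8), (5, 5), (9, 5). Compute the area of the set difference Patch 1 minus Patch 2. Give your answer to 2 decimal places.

14.00

|Patch 1| = 18, |Patch 1∩Patch 2| = 4.
|Patch 1 ∖ Patch 2| = |Patch 1| − |Patch 1∩Patch 2| = 18 − 4 = 14.00.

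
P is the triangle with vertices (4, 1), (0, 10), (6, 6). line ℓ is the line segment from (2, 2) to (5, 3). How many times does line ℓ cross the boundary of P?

The segment meets the boundary at (3.355,2.452), (4.769,2.923).

2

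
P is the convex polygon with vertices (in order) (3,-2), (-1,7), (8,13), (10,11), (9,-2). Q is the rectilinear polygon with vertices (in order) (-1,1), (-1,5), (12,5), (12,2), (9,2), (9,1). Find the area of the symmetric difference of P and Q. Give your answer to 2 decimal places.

92.18

|P| = 111.5, |Q| = 49, |P∩Q| = 34.1581.
|P △ Q| = |P| + |Q| − 2·|P∩Q| = 111.5 + 49 − 68.3162 = 92.18.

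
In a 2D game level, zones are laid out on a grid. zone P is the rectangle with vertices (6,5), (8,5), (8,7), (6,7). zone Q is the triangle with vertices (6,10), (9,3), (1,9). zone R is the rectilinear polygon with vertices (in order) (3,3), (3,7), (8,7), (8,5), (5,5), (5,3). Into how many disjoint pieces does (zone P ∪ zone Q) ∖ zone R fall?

(zone P ∪ zone Q) ∖ zone R splits into 2 disjoint pieces (area 1.8333, area 11.7619).

2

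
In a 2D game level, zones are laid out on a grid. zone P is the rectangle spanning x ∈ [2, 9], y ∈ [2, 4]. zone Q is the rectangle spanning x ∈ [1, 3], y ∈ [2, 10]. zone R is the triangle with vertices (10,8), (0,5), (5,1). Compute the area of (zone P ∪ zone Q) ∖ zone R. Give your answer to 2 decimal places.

|zone P ∪ zone Q| = 28.
|(zone P ∪ zone Q) ∩ zone R| = 11.0321.
|(zone P ∪ zone Q) ∖ zone R| = 28 − 11.0321 = 16.97.

16.97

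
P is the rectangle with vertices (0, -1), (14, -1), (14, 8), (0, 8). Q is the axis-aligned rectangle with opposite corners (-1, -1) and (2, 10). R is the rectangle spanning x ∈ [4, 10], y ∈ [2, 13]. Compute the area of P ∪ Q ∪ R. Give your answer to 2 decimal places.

171.00

By inclusion–exclusion:
Individual areas: |P| = 126, |Q| = 33, |R| = 66.
|P∩Q|: x∈[0,2], y∈[-1,8] → 2·9 = 18.
|P∩R|: x∈[4,10], y∈[2,8] → 6·6 = 36.
|Q∩R| = 0 (no overlap).
|P∩Q∩R| = 0.
|P ∪ Q ∪ R| = 225 − 54 + 0 = 171.00.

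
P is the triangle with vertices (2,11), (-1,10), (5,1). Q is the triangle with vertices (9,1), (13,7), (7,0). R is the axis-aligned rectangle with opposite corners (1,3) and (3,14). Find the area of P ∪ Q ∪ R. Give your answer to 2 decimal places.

33.33

By inclusion–exclusion:
Individual areas: |P| = 16.5, |Q| = 4, |R| = 22.
|P∩Q| = 0.
|P∩R| = 9.1667.
|Q∩R| = 0.
|P∩Q∩R| = 0.
|P ∪ Q ∪ R| = 42.5 − 9.1667 + 0 = 33.33.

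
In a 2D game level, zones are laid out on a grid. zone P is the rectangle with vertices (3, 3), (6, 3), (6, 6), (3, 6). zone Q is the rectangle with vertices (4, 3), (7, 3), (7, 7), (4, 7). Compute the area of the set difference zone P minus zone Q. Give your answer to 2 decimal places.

|zone P∩zone Q|: x∈[4,6], y∈[3,6] → 2·3 = 6.
|zone P| = 9.
|zone P ∖ zone Q| = |zone P| − |zone P∩zone Q| = 9 − 6 = 3.00.

3.00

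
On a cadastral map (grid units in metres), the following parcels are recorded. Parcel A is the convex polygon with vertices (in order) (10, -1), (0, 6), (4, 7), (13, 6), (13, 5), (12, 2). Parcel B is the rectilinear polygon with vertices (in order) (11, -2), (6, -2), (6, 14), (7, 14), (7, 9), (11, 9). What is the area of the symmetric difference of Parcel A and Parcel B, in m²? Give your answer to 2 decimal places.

52.70

|Parcel A| = 55, |Parcel B| = 60, |Parcel A∩Parcel B| = 31.15.
|Parcel A △ Parcel B| = |Parcel A| + |Parcel B| − 2·|Parcel A∩Parcel B| = 55 + 60 − 62.3 = 52.70.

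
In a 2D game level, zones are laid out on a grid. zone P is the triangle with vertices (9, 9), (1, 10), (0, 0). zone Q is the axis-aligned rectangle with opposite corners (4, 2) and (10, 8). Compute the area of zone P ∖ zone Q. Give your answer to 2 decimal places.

32.50

|zone P| = 40.5, |zone P∩zone Q| = 8.
|zone P ∖ zone Q| = |zone P| − |zone P∩zone Q| = 40.5 − 8 = 32.50.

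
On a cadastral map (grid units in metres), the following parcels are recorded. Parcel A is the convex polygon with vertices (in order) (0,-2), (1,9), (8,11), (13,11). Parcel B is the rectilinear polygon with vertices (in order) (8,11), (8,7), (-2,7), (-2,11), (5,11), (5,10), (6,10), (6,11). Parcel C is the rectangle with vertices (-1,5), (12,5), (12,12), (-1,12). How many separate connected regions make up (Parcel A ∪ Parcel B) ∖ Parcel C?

(Parcel A ∪ Parcel B) ∖ Parcel C splits into 3 disjoint pieces (area 4, area 0.5, area 22.2727).

3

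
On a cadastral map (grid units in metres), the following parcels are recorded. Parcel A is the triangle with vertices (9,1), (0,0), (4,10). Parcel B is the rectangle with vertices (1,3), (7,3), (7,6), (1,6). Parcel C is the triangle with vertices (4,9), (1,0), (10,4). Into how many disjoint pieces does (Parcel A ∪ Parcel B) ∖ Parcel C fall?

(Parcel A ∪ Parcel B) ∖ Parcel C splits into 2 disjoint pieces (area 9.3595, area 8.3414).

2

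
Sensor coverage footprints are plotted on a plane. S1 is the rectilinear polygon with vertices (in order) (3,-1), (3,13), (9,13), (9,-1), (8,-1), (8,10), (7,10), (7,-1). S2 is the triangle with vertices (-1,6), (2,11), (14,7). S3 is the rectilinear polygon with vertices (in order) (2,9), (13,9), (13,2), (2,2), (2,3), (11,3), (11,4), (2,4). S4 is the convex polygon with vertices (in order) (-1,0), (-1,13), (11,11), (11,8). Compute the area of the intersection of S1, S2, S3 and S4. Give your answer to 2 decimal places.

12.60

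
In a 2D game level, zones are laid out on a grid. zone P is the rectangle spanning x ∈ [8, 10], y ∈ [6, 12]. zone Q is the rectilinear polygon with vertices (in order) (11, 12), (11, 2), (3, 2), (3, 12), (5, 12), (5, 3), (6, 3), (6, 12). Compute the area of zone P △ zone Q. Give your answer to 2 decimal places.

59.00

|zone P| = 12, |zone Q| = 71, |zone P∩zone Q| = 12.
|zone P △ zone Q| = |zone P| + |zone Q| − 2·|zone P∩zone Q| = 12 + 71 − 24 = 59.00.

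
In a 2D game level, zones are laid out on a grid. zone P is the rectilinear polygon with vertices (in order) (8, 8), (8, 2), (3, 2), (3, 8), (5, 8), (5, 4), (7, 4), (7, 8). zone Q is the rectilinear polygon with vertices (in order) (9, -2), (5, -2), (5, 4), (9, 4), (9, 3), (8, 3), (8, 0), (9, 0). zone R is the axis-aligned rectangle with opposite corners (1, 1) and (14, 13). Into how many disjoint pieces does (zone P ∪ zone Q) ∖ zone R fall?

1

(zone P ∪ zone Q) ∖ zone R is a single connected region.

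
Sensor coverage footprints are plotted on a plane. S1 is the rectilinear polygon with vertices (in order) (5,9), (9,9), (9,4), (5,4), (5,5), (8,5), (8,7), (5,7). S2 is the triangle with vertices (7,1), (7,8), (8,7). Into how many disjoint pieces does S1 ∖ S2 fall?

S1 ∖ S2 splits into 2 disjoint pieces (area 10.9167, area 2).

2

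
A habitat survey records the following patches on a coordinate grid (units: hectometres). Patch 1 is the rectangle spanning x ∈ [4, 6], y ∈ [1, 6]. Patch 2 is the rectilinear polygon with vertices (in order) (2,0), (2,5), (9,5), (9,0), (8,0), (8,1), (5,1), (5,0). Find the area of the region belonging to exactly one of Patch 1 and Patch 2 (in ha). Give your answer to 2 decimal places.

|Patch 1| = 10, |Patch 2| = 32, |Patch 1∩Patch 2| = 8.
|Patch 1 △ Patch 2| = |Patch 1| + |Patch 2| − 2·|Patch 1∩Patch 2| = 10 + 32 − 16 = 26.00.

26.00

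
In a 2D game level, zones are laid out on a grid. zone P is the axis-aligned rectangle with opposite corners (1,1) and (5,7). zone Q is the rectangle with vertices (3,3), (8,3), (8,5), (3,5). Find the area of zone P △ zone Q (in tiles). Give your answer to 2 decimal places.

26.00

|zone P∩zone Q|: x∈[3,5], y∈[3,5] → 2·2 = 4.
|zone P △ zone Q| = |zone P| + |zone Q| − 2·|zone P∩zone Q| = 24 + 10 − 8 = 26.00.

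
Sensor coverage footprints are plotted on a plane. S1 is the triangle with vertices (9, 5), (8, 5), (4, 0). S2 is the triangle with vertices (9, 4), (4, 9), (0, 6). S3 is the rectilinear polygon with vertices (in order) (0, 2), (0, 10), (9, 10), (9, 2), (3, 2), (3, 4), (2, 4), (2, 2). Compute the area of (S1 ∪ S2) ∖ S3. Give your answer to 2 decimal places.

0.40

|S1 ∪ S2| = 19.5648.
|(S1 ∪ S2) ∩ S3| = 19.1648.
|(S1 ∪ S2) ∖ S3| = 19.5648 − 19.1648 = 0.40.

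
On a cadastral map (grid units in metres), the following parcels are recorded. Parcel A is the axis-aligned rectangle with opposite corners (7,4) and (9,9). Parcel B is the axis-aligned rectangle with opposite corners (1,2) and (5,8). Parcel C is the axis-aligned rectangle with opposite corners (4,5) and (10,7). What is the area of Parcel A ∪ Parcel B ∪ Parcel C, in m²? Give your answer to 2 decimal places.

40.00

By inclusion–exclusion:
Individual areas: |Parcel A| = 10, |Parcel B| = 24, |Parcel C| = 12.
|Parcel A∩Parcel B| = 0 (no overlap).
|Parcel A∩Parcel C|: x∈[7,9], y∈[5,7] → 2·2 = 4.
|Parcel B∩Parcel C|: x∈[4,5], y∈[5,7] → 1·2 = 2.
|Parcel A∩Parcel B∩Parcel C| = 0.
|Parcel A ∪ Parcel B ∪ Parcel C| = 46 − 6 + 0 = 40.00.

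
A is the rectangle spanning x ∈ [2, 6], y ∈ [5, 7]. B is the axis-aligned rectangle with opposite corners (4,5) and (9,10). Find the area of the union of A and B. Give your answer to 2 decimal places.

29.00

By inclusion–exclusion:
Individual areas: |A| = 8, |B| = 25.
|A∩B|: x∈[4,6], y∈[5,7] → 2·2 = 4.
|A ∪ B| = 33 − 4 = 29.00.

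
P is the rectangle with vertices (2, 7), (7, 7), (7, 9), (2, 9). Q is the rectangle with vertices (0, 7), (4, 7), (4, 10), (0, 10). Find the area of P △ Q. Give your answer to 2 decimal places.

14.00

|P∩Q|: x∈[2,4], y∈[7,9] → 2·2 = 4.
|P △ Q| = |P| + |Q| − 2·|P∩Q| = 10 + 12 − 8 = 14.00.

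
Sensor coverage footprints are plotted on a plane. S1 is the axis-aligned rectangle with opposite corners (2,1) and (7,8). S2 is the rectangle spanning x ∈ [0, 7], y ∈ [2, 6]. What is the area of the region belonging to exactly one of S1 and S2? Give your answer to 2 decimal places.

|S1∩S2|: x∈[2,7], y∈[2,6] → 5·4 = 20.
|S1 △ S2| = |S1| + |S2| − 2·|S1∩S2| = 35 + 28 − 40 = 23.00.

23.00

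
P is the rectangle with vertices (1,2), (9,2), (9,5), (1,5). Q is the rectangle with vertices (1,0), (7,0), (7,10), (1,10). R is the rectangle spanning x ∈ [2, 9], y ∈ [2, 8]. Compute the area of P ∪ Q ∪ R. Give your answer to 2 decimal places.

72.00

By inclusion–exclusion:
Individual areas: |P| = 24, |Q| = 60, |R| = 42.
|P∩Q|: x∈[1,7], y∈[2,5] → 6·3 = 18.
|P∩R|: x∈[2,9], y∈[2,5] → 7·3 = 21.
|Q∩R|: x∈[2,7], y∈[2,8] → 5·6 = 30.
|P∩Q∩R| = 15.
|P ∪ Q ∪ R| = 126 − 69 + 15 = 72.00.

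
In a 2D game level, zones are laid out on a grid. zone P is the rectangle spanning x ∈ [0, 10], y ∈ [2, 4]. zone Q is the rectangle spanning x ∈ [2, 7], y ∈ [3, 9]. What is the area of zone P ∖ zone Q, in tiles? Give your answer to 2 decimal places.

|zone P∩zone Q|: x∈[2,7], y∈[3,4] → 5·1 = 5.
|zone P| = 20.
|zone P ∖ zone Q| = |zone P| − |zone P∩zone Q| = 20 − 5 = 15.00.

15.00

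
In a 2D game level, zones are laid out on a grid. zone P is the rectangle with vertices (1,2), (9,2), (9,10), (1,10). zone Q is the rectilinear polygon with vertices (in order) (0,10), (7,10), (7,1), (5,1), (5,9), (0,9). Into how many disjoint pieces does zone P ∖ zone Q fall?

2

zone P ∖ zone Q splits into 2 disjoint pieces (area 16, area 28).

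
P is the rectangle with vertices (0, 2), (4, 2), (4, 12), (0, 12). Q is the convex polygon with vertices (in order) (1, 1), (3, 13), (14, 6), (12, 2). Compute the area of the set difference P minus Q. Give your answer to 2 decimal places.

20.00

|P| = 40, |P∩Q| = 20.
|P ∖ Q| = |P| − |P∩Q| = 40 − 20 = 20.00.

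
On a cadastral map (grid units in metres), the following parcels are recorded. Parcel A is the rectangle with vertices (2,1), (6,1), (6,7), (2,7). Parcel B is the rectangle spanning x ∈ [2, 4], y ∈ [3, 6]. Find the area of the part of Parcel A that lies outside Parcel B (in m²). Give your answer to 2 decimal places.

18.00

|Parcel A∩Parcel B|: x∈[2,4], y∈[3,6] → 2·3 = 6.
|Parcel A| = 24.
|Parcel A ∖ Parcel B| = |Parcel A| − |Parcel A∩Parcel B| = 24 − 6 = 18.00.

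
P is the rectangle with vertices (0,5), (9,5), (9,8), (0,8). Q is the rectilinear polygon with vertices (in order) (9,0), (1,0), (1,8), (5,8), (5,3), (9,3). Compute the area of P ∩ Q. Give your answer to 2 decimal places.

12.00

The intersection is the polygon with vertices (5,8), (5,5), (1,5), (1,8).
By the shoelace formula its area is 12.00.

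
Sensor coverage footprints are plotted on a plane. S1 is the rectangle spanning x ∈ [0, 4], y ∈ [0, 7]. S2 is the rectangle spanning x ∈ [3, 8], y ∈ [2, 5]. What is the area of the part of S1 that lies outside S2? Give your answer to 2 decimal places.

|S1∩S2|: x∈[3,4], y∈[2,5] → 1·3 = 3.
|S1| = 28.
|S1 ∖ S2| = |S1| − |S1∩S2| = 28 − 3 = 25.00.

25.00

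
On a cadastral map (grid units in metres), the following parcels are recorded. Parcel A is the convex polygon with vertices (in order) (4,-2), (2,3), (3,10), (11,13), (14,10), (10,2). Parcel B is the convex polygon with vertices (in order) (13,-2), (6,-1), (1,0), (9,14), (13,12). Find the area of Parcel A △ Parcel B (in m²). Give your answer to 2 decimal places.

57.22

|Parcel A| = 108, |Parcel B| = 121, |Parcel A∩Parcel B| = 85.8883.
|Parcel A △ Parcel B| = |Parcel A| + |Parcel B| − 2·|Parcel A∩Parcel B| = 108 + 121 − 171.7767 = 57.22.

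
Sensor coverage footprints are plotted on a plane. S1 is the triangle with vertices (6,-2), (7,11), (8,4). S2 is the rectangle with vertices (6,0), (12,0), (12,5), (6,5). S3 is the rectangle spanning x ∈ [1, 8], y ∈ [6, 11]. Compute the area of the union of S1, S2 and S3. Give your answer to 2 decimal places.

66.72

By inclusion–exclusion:
Individual areas: |S1| = 10, |S2| = 30, |S3| = 35.
|S1∩S2| = 5.5311.
|S1∩S3| = 2.7473.
|S2∩S3| = 0 (no overlap).
|S1∩S2∩S3| = 0.
|S1 ∪ S2 ∪ S3| = 75 − 8.2784 + 0 = 66.72.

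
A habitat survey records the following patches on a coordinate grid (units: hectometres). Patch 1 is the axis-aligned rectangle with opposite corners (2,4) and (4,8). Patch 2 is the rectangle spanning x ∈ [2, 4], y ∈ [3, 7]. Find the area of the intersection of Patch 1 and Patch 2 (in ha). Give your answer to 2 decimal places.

6.00

|Patch 1∩Patch 2|: x∈[2,4], y∈[4,7] → 2·3 = 6.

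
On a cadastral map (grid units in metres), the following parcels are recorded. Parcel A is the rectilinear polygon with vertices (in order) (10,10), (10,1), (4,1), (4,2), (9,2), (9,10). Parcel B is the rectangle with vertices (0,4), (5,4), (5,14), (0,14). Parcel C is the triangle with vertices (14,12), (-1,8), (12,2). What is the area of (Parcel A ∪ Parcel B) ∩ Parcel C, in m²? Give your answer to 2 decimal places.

19.59

|Parcel A ∪ Parcel B| = 64.
|(Parcel A ∪ Parcel B) ∩ Parcel C| = 19.59.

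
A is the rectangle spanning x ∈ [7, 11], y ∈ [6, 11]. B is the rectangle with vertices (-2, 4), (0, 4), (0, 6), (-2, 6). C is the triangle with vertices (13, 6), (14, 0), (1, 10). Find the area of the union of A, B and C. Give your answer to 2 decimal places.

By inclusion–exclusion:
Individual areas: |A| = 20, |B| = 4, |C| = 34.
|A∩B| = 0 (no overlap).
|A∩C| = 5.3333.
|B∩C| = 0.
|A∩B∩C| = 0.
|A ∪ B ∪ C| = 58 − 5.3333 + 0 = 52.67.

52.67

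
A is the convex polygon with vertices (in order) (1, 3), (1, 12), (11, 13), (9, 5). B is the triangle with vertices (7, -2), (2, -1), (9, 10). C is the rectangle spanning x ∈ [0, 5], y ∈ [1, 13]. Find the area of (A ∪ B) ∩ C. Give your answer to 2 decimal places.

37.14

|A ∪ B| = 98.7145.
|(A ∪ B) ∩ C| = 37.14.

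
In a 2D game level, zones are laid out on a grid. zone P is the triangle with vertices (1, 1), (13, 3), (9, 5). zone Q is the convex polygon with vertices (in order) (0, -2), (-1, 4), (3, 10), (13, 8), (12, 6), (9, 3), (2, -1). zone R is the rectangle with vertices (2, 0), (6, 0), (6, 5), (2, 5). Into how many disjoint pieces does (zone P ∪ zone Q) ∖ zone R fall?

1

(zone P ∪ zone Q) ∖ zone R is a single connected region.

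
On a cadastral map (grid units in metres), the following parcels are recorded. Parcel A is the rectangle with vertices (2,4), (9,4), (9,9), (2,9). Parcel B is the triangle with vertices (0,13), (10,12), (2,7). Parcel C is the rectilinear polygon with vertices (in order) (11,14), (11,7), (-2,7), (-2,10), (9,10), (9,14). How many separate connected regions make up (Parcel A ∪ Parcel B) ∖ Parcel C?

(Parcel A ∪ Parcel B) ∖ Parcel C splits into 2 disjoint pieces (area 21, area 19.9375).

2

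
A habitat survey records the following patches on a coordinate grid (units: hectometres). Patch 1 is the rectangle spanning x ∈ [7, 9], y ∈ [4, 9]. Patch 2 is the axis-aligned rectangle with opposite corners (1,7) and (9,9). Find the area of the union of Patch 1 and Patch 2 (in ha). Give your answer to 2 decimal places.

22.00

By inclusion–exclusion:
Individual areas: |Patch 1| = 10, |Patch 2| = 16.
|Patch 1∩Patch 2|: x∈[7,9], y∈[7,9] → 2·2 = 4.
|Patch 1 ∪ Patch 2| = 26 − 4 = 22.00.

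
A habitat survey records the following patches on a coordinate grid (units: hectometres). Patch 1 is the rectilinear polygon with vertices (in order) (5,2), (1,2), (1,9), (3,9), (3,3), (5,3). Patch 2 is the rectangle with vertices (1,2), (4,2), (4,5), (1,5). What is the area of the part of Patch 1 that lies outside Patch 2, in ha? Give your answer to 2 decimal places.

9.00

|Patch 1| = 16, |Patch 1∩Patch 2| = 7.
|Patch 1 ∖ Patch 2| = |Patch 1| − |Patch 1∩Patch 2| = 16 − 7 = 9.00.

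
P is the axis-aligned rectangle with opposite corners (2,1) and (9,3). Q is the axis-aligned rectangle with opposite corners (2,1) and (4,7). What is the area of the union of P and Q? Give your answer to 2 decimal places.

22.00

By inclusion–exclusion:
Individual areas: |P| = 14, |Q| = 12.
|P∩Q|: x∈[2,4], y∈[1,3] → 2·2 = 4.
|P ∪ Q| = 26 − 4 = 22.00.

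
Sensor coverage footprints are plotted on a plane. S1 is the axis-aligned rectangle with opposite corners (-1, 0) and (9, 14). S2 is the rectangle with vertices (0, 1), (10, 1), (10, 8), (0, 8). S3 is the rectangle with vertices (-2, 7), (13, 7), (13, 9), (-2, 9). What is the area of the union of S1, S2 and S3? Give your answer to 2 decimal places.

By inclusion–exclusion:
Individual areas: |S1| = 140, |S2| = 70, |S3| = 30.
|S1∩S2|: x∈[0,9], y∈[1,8] → 9·7 = 63.
|S1∩S3|: x∈[-1,9], y∈[7,9] → 10·2 = 20.
|S2∩S3|: x∈[0,10], y∈[7,8] → 10·1 = 10.
|S1∩S2∩S3| = 9.
|S1 ∪ S2 ∪ S3| = 240 − 93 + 9 = 156.00.

156.00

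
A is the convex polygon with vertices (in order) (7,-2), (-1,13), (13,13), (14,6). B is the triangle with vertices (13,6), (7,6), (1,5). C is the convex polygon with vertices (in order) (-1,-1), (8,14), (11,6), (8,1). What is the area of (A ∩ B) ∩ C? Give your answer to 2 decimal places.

The region (A ∩ B) ∩ C is the polygon with vertices (7,6), (11,6), (10.895,5.825), (3.17,5.181), (3.082,5.347).
By the shoelace formula its area is 2.64.

2.64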